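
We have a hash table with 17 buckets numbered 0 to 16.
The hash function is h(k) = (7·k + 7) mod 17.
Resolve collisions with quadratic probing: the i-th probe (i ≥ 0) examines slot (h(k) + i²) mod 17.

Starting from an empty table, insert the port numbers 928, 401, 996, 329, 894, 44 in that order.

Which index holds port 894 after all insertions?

1

928 hashes to 9; slot 9 is free -> place at 9.
401 hashes to 9; 9 taken -> place at 10.
996 hashes to 9; 9,10 taken -> place at 13.
329 hashes to 15; slot 15 is free -> place at 15.
894 hashes to 9; 9,10,13 taken -> place at 1.
44 hashes to 9; 9,10,13,1 taken -> place at 8.
Table: [_, 894, _, _, _, _, _, _, 44, 928, 401, _, _, 996, _, 329, _]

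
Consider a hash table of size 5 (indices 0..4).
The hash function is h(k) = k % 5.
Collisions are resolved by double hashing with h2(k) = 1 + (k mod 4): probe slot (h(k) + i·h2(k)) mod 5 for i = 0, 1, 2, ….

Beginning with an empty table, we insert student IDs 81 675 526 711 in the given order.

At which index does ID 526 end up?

4

81 hashes to 1; slot 1 is free => place at 1.
675 hashes to 0; slot 0 is free => place at 0.
526 hashes to 1, h2=3; 1 taken => place at 4.
711 hashes to 1, h2=4; 1,0,4 taken => place at 3.
Table: [675, 81, ., 711, 526]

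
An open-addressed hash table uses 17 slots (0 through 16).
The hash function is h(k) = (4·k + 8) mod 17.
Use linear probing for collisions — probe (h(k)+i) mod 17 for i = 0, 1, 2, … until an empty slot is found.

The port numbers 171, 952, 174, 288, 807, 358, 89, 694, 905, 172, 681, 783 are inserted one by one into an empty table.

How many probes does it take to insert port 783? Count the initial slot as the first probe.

6

Insert 171: h=12, slot 12 empty => index 12.
Insert 952: h=8, slot 8 empty => index 8.
Insert 174: h=7, slot 7 empty => index 7.
Insert 288: h=4, slot 4 empty => index 4.
Insert 807: h=6, slot 6 empty => index 6.
Insert 358: h=12, slot 12 occupied => index 13.
Insert 89: h=7, slots 7,8 occupied => index 9.
Insert 694: h=13, slot 13 occupied => index 14.
Insert 905: h=7, slots 7,8,9 occupied => index 10.
Insert 172: h=16, slot 16 empty => index 16.
Insert 681: h=12, slots 12,13,14 occupied => index 15.
Insert 783: h=12, slots 12,13,14,15,16 occupied => index 0.
Table: [783, -, -, -, 288, -, 807, 174, 952, 89, 905, -, 171, 358, 694, 681, 172]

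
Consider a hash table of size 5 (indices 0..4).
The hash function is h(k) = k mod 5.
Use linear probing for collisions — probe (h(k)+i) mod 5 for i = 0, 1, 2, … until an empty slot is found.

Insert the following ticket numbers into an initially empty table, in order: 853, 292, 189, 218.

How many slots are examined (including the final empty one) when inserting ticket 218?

3

Insert 853: h=3, slot 3 empty → index 3.
Insert 292: h=2, slot 2 empty → index 2.
Insert 189: h=4, slot 4 empty → index 4.
Insert 218: h=3, slots 3,4 occupied → index 0.
Table: [218, -, 292, 853, 189]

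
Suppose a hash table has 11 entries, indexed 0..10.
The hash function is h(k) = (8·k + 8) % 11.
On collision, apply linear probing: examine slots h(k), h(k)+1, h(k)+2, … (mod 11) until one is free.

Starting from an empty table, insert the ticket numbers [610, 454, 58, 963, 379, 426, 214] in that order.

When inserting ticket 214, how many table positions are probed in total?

Insert 610: h=4, slot 4 empty → index 4.
Insert 454: h=10, slot 10 empty → index 10.
Insert 58: h=10, slot 10 occupied → index 0.
Insert 963: h=1, slot 1 empty → index 1.
Insert 379: h=4, slot 4 occupied → index 5.
Insert 426: h=6, slot 6 empty → index 6.
Insert 214: h=4, slots 4,5,6 occupied → index 7.
Table: [58, 963, _, _, 610, 379, 426, 214, _, _, 454]

4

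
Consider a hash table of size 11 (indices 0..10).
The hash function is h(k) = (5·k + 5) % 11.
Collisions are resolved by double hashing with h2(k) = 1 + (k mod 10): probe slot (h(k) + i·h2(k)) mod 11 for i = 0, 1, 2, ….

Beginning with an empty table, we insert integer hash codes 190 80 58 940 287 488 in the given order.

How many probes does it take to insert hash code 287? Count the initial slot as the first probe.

190 hashes to 9; slot 9 is free => place at 9.
80 hashes to 9, h2=1; 9 taken => place at 10.
58 hashes to 9, h2=9; 9 taken => place at 7.
940 hashes to 8; slot 8 is free => place at 8.
287 hashes to 10, h2=8; 10,7 taken => place at 4.
488 hashes to 3; slot 3 is free => place at 3.
Table: [—, —, —, 488, 287, —, —, 58, 940, 190, 80]

3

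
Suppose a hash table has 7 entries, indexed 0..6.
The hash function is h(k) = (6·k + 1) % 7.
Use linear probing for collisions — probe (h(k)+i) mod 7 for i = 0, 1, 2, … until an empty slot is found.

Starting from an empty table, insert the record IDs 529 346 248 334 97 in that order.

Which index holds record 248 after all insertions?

6

529: h=4 → slot 4
346: h=5 → slot 5
248: h=5, probe 5,6 → slot 6
334: h=3 → slot 3
97: h=2 → slot 2
Table: [_, _, 97, 334, 529, 346, 248]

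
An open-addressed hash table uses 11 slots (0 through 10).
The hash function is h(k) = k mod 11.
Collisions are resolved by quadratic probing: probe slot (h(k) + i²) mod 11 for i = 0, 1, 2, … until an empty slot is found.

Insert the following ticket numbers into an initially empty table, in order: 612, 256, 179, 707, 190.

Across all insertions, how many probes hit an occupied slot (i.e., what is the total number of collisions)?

612 hashes to 7; slot 7 is free => place at 7.
256 hashes to 3; slot 3 is free => place at 3.
179 hashes to 3; 3 taken => place at 4.
707 hashes to 3; 3,4,7 taken => place at 1.
190 hashes to 3; 3,4,7,1 taken => place at 8.
Table: [∅, 707, ∅, 256, 179, ∅, ∅, 612, 190, ∅, ∅]

8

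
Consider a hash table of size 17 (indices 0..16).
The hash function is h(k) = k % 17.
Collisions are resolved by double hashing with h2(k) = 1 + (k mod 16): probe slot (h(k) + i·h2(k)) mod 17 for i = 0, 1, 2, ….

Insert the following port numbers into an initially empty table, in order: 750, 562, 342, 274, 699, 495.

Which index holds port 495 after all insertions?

0

Insert 750: h=2, slot 2 empty → index 2.
Insert 562: h=1, slot 1 empty → index 1.
Insert 342: h=2, h2=7, slot 2 occupied → index 9.
Insert 274: h=2, h2=3, slot 2 occupied → index 5.
Insert 699: h=2, h2=12, slot 2 occupied → index 14.
Insert 495: h=2, h2=16, slots 2,1 occupied → index 0.
Table: [495, 562, 750, —, —, 274, —, —, —, 342, —, —, —, —, 699, —, —]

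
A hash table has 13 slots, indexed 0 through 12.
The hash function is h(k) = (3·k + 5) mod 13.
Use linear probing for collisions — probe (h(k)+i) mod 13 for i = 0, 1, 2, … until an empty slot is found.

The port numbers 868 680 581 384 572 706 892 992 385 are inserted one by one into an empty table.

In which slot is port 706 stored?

868 hashes to 9; slot 9 is free → place at 9.
680 hashes to 4; slot 4 is free → place at 4.
581 hashes to 6; slot 6 is free → place at 6.
384 hashes to 0; slot 0 is free → place at 0.
572 hashes to 5; slot 5 is free → place at 5.
706 hashes to 4; 4,5,6 taken → place at 7.
892 hashes to 3; slot 3 is free → place at 3.
992 hashes to 4; 4,5,6,7 taken → place at 8.
385 hashes to 3; 3,4,5,6,7,8,9 taken → place at 10.
Table: [384, ∅, ∅, 892, 680, 572, 581, 706, 992, 868, 385, ∅, ∅]

7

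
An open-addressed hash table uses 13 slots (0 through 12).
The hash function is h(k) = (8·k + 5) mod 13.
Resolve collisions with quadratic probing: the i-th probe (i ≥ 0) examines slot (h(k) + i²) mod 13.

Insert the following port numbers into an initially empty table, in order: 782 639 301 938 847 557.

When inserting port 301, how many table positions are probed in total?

Insert 782: h=8, slot 8 empty -> index 8.
Insert 639: h=8, slot 8 occupied -> index 9.
Insert 301: h=8, slots 8,9 occupied -> index 12.
Insert 938: h=8, slots 8,9,12 occupied -> index 4.
Insert 847: h=8, slots 8,9,12,4 occupied -> index 11.
Insert 557: h=2, slot 2 empty -> index 2.
Table: [∅, ∅, 557, ∅, 938, ∅, ∅, ∅, 782, 639, ∅, 847, 301]

3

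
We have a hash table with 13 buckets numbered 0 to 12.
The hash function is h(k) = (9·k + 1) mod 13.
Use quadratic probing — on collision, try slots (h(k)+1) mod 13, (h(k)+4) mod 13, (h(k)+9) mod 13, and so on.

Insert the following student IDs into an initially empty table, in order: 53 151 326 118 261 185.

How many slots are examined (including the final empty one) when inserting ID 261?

53: h=10 → slot 10
151: h=8 → slot 8
326: h=10, probe 10,11 → slot 11
118: h=10, probe 10,11,1 → slot 1
261: h=10, probe 10,11,1,6 → slot 6
185: h=2 → slot 2
Table: [∅, 118, 185, ∅, ∅, ∅, 261, ∅, 151, ∅, 53, 326, ∅]

4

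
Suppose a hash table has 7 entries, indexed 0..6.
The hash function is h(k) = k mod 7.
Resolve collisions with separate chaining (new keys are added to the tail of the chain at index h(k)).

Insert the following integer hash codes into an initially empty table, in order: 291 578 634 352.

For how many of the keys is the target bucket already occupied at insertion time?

291 → bucket 4
578 → bucket 4 (collision)
634 → bucket 4 (collision)
352 → bucket 2
Final buckets:
0: _
1: _
2: 352
3: _
4: 291 -> 578 -> 634
5: _
6: _

2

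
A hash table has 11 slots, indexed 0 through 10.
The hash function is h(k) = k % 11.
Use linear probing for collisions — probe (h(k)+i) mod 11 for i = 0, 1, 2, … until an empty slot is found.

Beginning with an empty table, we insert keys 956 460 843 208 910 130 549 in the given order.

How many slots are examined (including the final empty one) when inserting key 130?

956 hashes to 10; slot 10 is free -> place at 10.
460 hashes to 9; slot 9 is free -> place at 9.
843 hashes to 7; slot 7 is free -> place at 7.
208 hashes to 10; 10 taken -> place at 0.
910 hashes to 8; slot 8 is free -> place at 8.
130 hashes to 9; 9,10,0 taken -> place at 1.
549 hashes to 10; 10,0,1 taken -> place at 2.
Table: [208, 130, 549, —, —, —, —, 843, 910, 460, 956]

4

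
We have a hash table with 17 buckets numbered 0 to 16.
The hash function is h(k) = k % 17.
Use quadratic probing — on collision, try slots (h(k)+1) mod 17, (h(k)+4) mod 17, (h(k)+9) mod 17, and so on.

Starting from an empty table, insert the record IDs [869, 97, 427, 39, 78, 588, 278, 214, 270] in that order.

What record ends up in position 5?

39

869 hashes to 2; slot 2 is free => place at 2.
97 hashes to 12; slot 12 is free => place at 12.
427 hashes to 2; 2 taken => place at 3.
39 hashes to 5; slot 5 is free => place at 5.
78 hashes to 10; slot 10 is free => place at 10.
588 hashes to 10; 10 taken => place at 11.
278 hashes to 6; slot 6 is free => place at 6.
214 hashes to 10; 10,11 taken => place at 14.
270 hashes to 15; slot 15 is free => place at 15.
Table: [-, -, 869, 427, -, 39, 278, -, -, -, 78, 588, 97, -, 214, 270, -]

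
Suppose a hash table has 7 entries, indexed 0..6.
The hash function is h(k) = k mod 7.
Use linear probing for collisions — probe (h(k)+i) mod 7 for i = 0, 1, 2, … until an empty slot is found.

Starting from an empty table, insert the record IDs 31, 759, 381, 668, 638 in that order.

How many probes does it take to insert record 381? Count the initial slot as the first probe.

Insert 31: h=3, slot 3 empty => index 3.
Insert 759: h=3, slot 3 occupied => index 4.
Insert 381: h=3, slots 3,4 occupied => index 5.
Insert 668: h=3, slots 3,4,5 occupied => index 6.
Insert 638: h=1, slot 1 empty => index 1.
Table: [-, 638, -, 31, 759, 381, 668]

3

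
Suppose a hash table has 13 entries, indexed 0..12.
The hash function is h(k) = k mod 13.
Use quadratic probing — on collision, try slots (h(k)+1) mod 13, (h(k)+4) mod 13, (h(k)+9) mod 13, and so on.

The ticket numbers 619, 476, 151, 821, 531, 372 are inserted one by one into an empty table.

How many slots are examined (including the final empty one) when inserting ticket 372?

619 hashes to 8; slot 8 is free -> place at 8.
476 hashes to 8; 8 taken -> place at 9.
151 hashes to 8; 8,9 taken -> place at 12.
821 hashes to 2; slot 2 is free -> place at 2.
531 hashes to 11; slot 11 is free -> place at 11.
372 hashes to 8; 8,9,12 taken -> place at 4.
Table: [∅, ∅, 821, ∅, 372, ∅, ∅, ∅, 619, 476, ∅, 531, 151]

4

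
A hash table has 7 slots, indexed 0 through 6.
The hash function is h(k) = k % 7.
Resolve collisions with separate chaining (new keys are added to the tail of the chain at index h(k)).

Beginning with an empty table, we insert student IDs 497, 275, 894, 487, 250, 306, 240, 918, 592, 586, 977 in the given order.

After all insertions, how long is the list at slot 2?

2

Insert 497: h=0, bucket 0 empty -> new chain.
Insert 275: h=2, bucket 2 empty -> new chain.
Insert 894: h=5, bucket 5 empty -> new chain.
Insert 487: h=4, bucket 4 empty -> new chain.
Insert 250: h=5, bucket 5 nonempty -> append to chain.
Insert 306: h=5, bucket 5 nonempty -> append to chain.
Insert 240: h=2, bucket 2 nonempty -> append to chain.
Insert 918: h=1, bucket 1 empty -> new chain.
Insert 592: h=4, bucket 4 nonempty -> append to chain.
Insert 586: h=5, bucket 5 nonempty -> append to chain.
Insert 977: h=4, bucket 4 nonempty -> append to chain.
Final buckets:
0: 497
1: 918
2: 275 -> 240
3: ∅
4: 487 -> 592 -> 977
5: 894 -> 250 -> 306 -> 586
6: ∅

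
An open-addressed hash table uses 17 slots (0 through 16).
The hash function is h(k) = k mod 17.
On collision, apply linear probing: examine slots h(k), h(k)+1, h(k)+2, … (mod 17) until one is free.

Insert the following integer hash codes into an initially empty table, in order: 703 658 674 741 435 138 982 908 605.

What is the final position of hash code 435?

703: h=6 → slot 6
658: h=12 → slot 12
674: h=11 → slot 11
741: h=10 → slot 10
435: h=10, probe 10,11,12,13 → slot 13
138: h=2 → slot 2
982: h=13, probe 13,14 → slot 14
908: h=7 → slot 7
605: h=10, probe 10,11,12,13,14,15 → slot 15
Table: [∅, ∅, 138, ∅, ∅, ∅, 703, 908, ∅, ∅, 741, 674, 658, 435, 982, 605, ∅]

13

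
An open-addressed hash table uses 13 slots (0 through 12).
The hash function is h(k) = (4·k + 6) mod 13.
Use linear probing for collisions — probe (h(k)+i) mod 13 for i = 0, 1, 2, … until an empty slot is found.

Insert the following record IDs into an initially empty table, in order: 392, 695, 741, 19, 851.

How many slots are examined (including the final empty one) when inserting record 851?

4

392 hashes to 1; slot 1 is free -> place at 1.
695 hashes to 4; slot 4 is free -> place at 4.
741 hashes to 6; slot 6 is free -> place at 6.
19 hashes to 4; 4 taken -> place at 5.
851 hashes to 4; 4,5,6 taken -> place at 7.
Table: [., 392, ., ., 695, 19, 741, 851, ., ., ., ., .]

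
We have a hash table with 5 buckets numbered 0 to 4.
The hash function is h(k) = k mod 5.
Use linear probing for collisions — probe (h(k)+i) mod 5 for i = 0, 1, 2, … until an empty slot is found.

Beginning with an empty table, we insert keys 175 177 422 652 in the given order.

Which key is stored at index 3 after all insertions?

175: h=0 => slot 0
177: h=2 => slot 2
422: h=2, probe 2,3 => slot 3
652: h=2, probe 2,3,4 => slot 4
Table: [175, -, 177, 422, 652]

422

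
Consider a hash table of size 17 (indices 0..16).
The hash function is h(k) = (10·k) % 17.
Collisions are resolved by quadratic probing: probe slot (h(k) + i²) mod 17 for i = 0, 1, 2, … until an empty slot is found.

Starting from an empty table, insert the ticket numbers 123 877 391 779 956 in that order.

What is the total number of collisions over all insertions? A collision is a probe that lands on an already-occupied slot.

1

123: h=6 -> slot 6
877: h=15 -> slot 15
391: h=0 -> slot 0
779: h=4 -> slot 4
956: h=6, probe 6,7 -> slot 7
Table: [391, ., ., ., 779, ., 123, 956, ., ., ., ., ., ., ., 877, .]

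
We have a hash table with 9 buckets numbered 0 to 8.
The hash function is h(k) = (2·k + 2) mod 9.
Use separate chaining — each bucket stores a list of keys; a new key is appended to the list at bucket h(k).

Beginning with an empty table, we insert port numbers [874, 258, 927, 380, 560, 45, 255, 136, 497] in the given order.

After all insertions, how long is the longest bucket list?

874 → bucket 4
258 → bucket 5
927 → bucket 2
380 → bucket 6
560 → bucket 6 (collision)
45 → bucket 2 (collision)
255 → bucket 8
136 → bucket 4 (collision)
497 → bucket 6 (collision)
Final buckets:
0: .
1: .
2: 927 -> 45
3: .
4: 874 -> 136
5: 258
6: 380 -> 560 -> 497
7: .
8: 255

3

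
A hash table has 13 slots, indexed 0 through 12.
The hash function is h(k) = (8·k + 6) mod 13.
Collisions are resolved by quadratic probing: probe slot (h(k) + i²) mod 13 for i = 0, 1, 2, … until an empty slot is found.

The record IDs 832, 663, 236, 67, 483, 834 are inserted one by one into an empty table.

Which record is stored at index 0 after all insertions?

832: h=6 -> slot 6
663: h=6, probe 6,7 -> slot 7
236: h=9 -> slot 9
67: h=9, probe 9,10 -> slot 10
483: h=9, probe 9,10,0 -> slot 0
834: h=9, probe 9,10,0,5 -> slot 5
Table: [483, —, —, —, —, 834, 832, 663, —, 236, 67, —, —]

483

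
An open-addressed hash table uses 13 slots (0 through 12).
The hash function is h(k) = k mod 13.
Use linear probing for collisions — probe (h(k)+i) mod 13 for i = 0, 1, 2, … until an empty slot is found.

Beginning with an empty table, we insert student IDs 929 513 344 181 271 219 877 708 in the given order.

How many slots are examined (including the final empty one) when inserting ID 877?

929: h=6 -> slot 6
513: h=6, probe 6,7 -> slot 7
344: h=6, probe 6,7,8 -> slot 8
181: h=12 -> slot 12
271: h=11 -> slot 11
219: h=11, probe 11,12,0 -> slot 0
877: h=6, probe 6,7,8,9 -> slot 9
708: h=6, probe 6,7,8,9,10 -> slot 10
Table: [219, _, _, _, _, _, 929, 513, 344, 877, 708, 271, 181]

4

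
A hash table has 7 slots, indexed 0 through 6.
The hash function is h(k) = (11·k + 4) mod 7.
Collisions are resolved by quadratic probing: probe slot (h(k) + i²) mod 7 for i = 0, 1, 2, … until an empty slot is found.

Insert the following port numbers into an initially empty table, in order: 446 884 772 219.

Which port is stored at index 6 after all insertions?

446: h=3 → slot 3
884: h=5 → slot 5
772: h=5, probe 5,6 → slot 6
219: h=5, probe 5,6,2 → slot 2
Table: [., ., 219, 446, ., 884, 772]

772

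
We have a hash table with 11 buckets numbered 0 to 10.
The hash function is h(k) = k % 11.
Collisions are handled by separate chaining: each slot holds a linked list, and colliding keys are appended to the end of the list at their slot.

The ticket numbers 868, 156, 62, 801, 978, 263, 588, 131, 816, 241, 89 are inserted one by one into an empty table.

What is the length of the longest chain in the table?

5

Insert 868: h=10, bucket 10 empty → new chain.
Insert 156: h=2, bucket 2 empty → new chain.
Insert 62: h=7, bucket 7 empty → new chain.
Insert 801: h=9, bucket 9 empty → new chain.
Insert 978: h=10, bucket 10 nonempty → append to chain.
Insert 263: h=10, bucket 10 nonempty → append to chain.
Insert 588: h=5, bucket 5 empty → new chain.
Insert 131: h=10, bucket 10 nonempty → append to chain.
Insert 816: h=2, bucket 2 nonempty → append to chain.
Insert 241: h=10, bucket 10 nonempty → append to chain.
Insert 89: h=1, bucket 1 empty → new chain.
Final buckets:
0: .
1: 89
2: 156 -> 816
3: .
4: .
5: 588
6: .
7: 62
8: .
9: 801
10: 868 -> 978 -> 263 -> 131 -> 241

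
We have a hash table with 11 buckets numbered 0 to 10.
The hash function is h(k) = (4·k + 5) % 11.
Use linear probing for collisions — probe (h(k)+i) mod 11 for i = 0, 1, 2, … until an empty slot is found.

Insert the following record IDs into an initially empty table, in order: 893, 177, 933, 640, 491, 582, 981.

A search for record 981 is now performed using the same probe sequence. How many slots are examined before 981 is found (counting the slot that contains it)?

893 hashes to 2; slot 2 is free => place at 2.
177 hashes to 9; slot 9 is free => place at 9.
933 hashes to 8; slot 8 is free => place at 8.
640 hashes to 2; 2 taken => place at 3.
491 hashes to 0; slot 0 is free => place at 0.
582 hashes to 1; slot 1 is free => place at 1.
981 hashes to 2; 2,3 taken => place at 4.
Table: [491, 582, 893, 640, 981, —, —, —, 933, 177, —]
Lookup 981: h=2, probe 2,3,4 → found at 4.

3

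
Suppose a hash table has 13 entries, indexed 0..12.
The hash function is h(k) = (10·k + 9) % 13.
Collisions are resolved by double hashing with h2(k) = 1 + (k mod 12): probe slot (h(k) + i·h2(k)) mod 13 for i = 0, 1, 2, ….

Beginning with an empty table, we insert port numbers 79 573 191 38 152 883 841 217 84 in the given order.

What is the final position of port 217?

1

Insert 79: h=6, slot 6 empty -> index 6.
Insert 573: h=6, h2=10, slot 6 occupied -> index 3.
Insert 191: h=8, slot 8 empty -> index 8.
Insert 38: h=12, slot 12 empty -> index 12.
Insert 152: h=8, h2=9, slot 8 occupied -> index 4.
Insert 883: h=12, h2=8, slot 12 occupied -> index 7.
Insert 841: h=8, h2=2, slot 8 occupied -> index 10.
Insert 217: h=8, h2=2, slots 8,10,12 occupied -> index 1.
Insert 84: h=4, h2=1, slot 4 occupied -> index 5.
Table: [_, 217, _, 573, 152, 84, 79, 883, 191, _, 841, _, 38]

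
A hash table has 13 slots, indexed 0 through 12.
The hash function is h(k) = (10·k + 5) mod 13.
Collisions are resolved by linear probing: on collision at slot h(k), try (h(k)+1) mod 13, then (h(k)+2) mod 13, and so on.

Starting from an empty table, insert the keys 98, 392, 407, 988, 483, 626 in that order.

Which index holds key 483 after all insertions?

Insert 98: h=10, slot 10 empty -> index 10.
Insert 392: h=12, slot 12 empty -> index 12.
Insert 407: h=6, slot 6 empty -> index 6.
Insert 988: h=5, slot 5 empty -> index 5.
Insert 483: h=12, slot 12 occupied -> index 0.
Insert 626: h=12, slots 12,0 occupied -> index 1.
Table: [483, 626, ∅, ∅, ∅, 988, 407, ∅, ∅, ∅, 98, ∅, 392]

0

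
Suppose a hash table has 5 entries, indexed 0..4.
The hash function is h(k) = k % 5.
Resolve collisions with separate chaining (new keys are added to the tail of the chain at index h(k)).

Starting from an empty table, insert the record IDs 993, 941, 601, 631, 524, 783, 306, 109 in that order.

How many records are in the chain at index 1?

Insert 993: h=3, bucket 3 empty -> new chain.
Insert 941: h=1, bucket 1 empty -> new chain.
Insert 601: h=1, bucket 1 nonempty -> append to chain.
Insert 631: h=1, bucket 1 nonempty -> append to chain.
Insert 524: h=4, bucket 4 empty -> new chain.
Insert 783: h=3, bucket 3 nonempty -> append to chain.
Insert 306: h=1, bucket 1 nonempty -> append to chain.
Insert 109: h=4, bucket 4 nonempty -> append to chain.
Final buckets:
0: -
1: 941 -> 601 -> 631 -> 306
2: -
3: 993 -> 783
4: 524 -> 109

4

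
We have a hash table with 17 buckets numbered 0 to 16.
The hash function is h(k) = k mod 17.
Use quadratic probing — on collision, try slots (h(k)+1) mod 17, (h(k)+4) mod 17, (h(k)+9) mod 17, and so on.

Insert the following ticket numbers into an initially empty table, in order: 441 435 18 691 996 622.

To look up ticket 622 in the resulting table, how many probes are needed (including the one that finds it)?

441: h=16 => slot 16
435: h=10 => slot 10
18: h=1 => slot 1
691: h=11 => slot 11
996: h=10, probe 10,11,14 => slot 14
622: h=10, probe 10,11,14,2 => slot 2
Table: [—, 18, 622, —, —, —, —, —, —, —, 435, 691, —, —, 996, —, 441]
Lookup 622: h=10, probe 10,11,14,2 → found at 2.

4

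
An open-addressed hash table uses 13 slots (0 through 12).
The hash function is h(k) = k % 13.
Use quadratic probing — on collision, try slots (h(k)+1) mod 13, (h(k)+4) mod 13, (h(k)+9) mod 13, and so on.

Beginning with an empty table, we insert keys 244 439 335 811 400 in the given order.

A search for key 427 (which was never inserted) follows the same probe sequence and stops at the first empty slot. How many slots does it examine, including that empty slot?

244: h=10 => slot 10
439: h=10, probe 10,11 => slot 11
335: h=10, probe 10,11,1 => slot 1
811: h=5 => slot 5
400: h=10, probe 10,11,1,6 => slot 6
Table: [_, 335, _, _, _, 811, 400, _, _, _, 244, 439, _]
Lookup 427: h=11, probe 11,12 → slot 12 empty, not found.

2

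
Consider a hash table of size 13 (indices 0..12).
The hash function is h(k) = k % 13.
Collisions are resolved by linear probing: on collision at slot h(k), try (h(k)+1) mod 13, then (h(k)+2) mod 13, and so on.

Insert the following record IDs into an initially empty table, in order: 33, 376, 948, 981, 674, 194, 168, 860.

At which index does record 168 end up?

2

Insert 33: h=7, slot 7 empty => index 7.
Insert 376: h=12, slot 12 empty => index 12.
Insert 948: h=12, slot 12 occupied => index 0.
Insert 981: h=6, slot 6 empty => index 6.
Insert 674: h=11, slot 11 empty => index 11.
Insert 194: h=12, slots 12,0 occupied => index 1.
Insert 168: h=12, slots 12,0,1 occupied => index 2.
Insert 860: h=2, slot 2 occupied => index 3.
Table: [948, 194, 168, 860, -, -, 981, 33, -, -, -, 674, 376]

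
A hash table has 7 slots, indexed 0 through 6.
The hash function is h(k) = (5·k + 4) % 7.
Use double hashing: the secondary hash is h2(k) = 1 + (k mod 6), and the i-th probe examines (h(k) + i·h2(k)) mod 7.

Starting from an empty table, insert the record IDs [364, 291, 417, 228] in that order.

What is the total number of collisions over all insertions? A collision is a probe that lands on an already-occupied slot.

364 hashes to 4; slot 4 is free → place at 4.
291 hashes to 3; slot 3 is free → place at 3.
417 hashes to 3, h2=4; 3 taken → place at 0.
228 hashes to 3, h2=1; 3,4 taken → place at 5.
Table: [417, _, _, 291, 364, 228, _]

3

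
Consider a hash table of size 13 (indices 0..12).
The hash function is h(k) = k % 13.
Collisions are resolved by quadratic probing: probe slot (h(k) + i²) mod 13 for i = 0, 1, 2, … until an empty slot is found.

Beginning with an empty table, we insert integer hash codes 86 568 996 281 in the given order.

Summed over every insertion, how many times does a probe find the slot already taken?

Insert 86: h=8, slot 8 empty => index 8.
Insert 568: h=9, slot 9 empty => index 9.
Insert 996: h=8, slots 8,9 occupied => index 12.
Insert 281: h=8, slots 8,9,12 occupied => index 4.
Table: [., ., ., ., 281, ., ., ., 86, 568, ., ., 996]

5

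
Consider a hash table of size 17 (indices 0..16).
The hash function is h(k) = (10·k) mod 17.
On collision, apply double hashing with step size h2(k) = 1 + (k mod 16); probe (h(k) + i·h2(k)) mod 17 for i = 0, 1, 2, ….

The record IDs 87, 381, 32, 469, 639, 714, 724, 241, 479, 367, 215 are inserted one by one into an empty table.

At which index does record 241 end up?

4

87 hashes to 3; slot 3 is free -> place at 3.
381 hashes to 2; slot 2 is free -> place at 2.
32 hashes to 14; slot 14 is free -> place at 14.
469 hashes to 15; slot 15 is free -> place at 15.
639 hashes to 15, h2=16; 15,14 taken -> place at 13.
714 hashes to 0; slot 0 is free -> place at 0.
724 hashes to 15, h2=5; 15,3 taken -> place at 8.
241 hashes to 13, h2=2; 13,15,0,2 taken -> place at 4.
479 hashes to 13, h2=16; 13 taken -> place at 12.
367 hashes to 15, h2=16; 15,14,13,12 taken -> place at 11.
215 hashes to 8, h2=8; 8 taken -> place at 16.
Table: [714, ., 381, 87, 241, ., ., ., 724, ., ., 367, 479, 639, 32, 469, 215]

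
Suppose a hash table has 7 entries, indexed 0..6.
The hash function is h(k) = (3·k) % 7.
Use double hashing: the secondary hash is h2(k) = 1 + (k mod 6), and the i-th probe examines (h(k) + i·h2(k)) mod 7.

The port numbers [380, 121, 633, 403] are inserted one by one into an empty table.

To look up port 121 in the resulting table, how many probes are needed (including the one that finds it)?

380: h=6 -> slot 6
121: h=6, h2=2, probe 6,1 -> slot 1
633: h=2 -> slot 2
403: h=5 -> slot 5
Table: [_, 121, 633, _, _, 403, 380]
Lookup 121: h=6, h2=2, probe 6,1 → found at 1.

2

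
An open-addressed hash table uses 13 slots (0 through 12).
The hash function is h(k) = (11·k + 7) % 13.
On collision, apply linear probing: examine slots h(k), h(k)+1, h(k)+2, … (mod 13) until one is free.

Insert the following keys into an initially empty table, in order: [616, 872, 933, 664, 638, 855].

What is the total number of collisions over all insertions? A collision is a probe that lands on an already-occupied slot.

616: h=10 → slot 10
872: h=5 → slot 5
933: h=0 → slot 0
664: h=5, probe 5,6 → slot 6
638: h=5, probe 5,6,7 → slot 7
855: h=0, probe 0,1 → slot 1
Table: [933, 855, _, _, _, 872, 664, 638, _, _, 616, _, _]

4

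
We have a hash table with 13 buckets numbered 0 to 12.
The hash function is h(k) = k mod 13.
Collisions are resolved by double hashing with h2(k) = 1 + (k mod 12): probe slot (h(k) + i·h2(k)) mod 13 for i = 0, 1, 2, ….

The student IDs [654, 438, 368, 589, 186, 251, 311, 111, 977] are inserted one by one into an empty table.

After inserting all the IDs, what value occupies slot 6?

654: h=4 -> slot 4
438: h=9 -> slot 9
368: h=4, h2=9, probe 4,0 -> slot 0
589: h=4, h2=2, probe 4,6 -> slot 6
186: h=4, h2=7, probe 4,11 -> slot 11
251: h=4, h2=12, probe 4,3 -> slot 3
311: h=12 -> slot 12
111: h=7 -> slot 7
977: h=2 -> slot 2
Table: [368, ., 977, 251, 654, ., 589, 111, ., 438, ., 186, 311]

589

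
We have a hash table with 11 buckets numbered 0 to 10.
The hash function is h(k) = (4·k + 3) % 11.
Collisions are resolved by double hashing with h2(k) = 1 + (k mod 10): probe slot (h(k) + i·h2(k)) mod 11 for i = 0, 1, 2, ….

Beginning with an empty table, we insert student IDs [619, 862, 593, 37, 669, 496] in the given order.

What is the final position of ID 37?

Insert 619: h=4, slot 4 empty → index 4.
Insert 862: h=8, slot 8 empty → index 8.
Insert 593: h=10, slot 10 empty → index 10.
Insert 37: h=8, h2=8, slot 8 occupied → index 5.
Insert 669: h=6, slot 6 empty → index 6.
Insert 496: h=7, slot 7 empty → index 7.
Table: [∅, ∅, ∅, ∅, 619, 37, 669, 496, 862, ∅, 593]

5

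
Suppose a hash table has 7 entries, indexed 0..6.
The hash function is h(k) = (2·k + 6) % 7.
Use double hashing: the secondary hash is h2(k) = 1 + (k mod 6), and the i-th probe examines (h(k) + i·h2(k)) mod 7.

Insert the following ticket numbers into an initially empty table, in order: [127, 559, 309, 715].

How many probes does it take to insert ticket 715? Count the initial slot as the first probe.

2

Insert 127: h=1, slot 1 empty -> index 1.
Insert 559: h=4, slot 4 empty -> index 4.
Insert 309: h=1, h2=4, slot 1 occupied -> index 5.
Insert 715: h=1, h2=2, slot 1 occupied -> index 3.
Table: [_, 127, _, 715, 559, 309, _]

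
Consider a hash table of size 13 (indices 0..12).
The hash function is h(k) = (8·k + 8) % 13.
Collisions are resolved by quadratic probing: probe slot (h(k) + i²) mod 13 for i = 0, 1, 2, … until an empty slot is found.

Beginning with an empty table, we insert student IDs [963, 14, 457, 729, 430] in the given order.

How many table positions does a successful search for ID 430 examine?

963: h=3 -> slot 3
14: h=3, probe 3,4 -> slot 4
457: h=11 -> slot 11
729: h=3, probe 3,4,7 -> slot 7
430: h=3, probe 3,4,7,12 -> slot 12
Table: [_, _, _, 963, 14, _, _, 729, _, _, _, 457, 430]
Lookup 430: h=3, probe 3,4,7,12 → found at 12.

4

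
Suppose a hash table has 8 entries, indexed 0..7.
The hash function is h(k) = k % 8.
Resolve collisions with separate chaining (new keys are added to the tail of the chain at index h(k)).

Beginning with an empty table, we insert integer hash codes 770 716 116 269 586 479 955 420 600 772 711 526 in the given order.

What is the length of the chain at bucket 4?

770 → bucket 2
716 → bucket 4
116 → bucket 4 (collision)
269 → bucket 5
586 → bucket 2 (collision)
479 → bucket 7
955 → bucket 3
420 → bucket 4 (collision)
600 → bucket 0
772 → bucket 4 (collision)
711 → bucket 7 (collision)
526 → bucket 6
Final buckets:
0: 600
1: .
2: 770 -> 586
3: 955
4: 716 -> 116 -> 420 -> 772
5: 269
6: 526
7: 479 -> 711

4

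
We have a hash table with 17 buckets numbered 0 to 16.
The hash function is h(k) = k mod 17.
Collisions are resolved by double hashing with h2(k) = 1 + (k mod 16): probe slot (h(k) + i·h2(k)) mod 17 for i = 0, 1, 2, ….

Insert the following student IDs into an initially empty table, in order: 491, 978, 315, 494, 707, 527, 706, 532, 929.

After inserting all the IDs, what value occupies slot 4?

Insert 491: h=15, slot 15 empty -> index 15.
Insert 978: h=9, slot 9 empty -> index 9.
Insert 315: h=9, h2=12, slot 9 occupied -> index 4.
Insert 494: h=1, slot 1 empty -> index 1.
Insert 707: h=10, slot 10 empty -> index 10.
Insert 527: h=0, slot 0 empty -> index 0.
Insert 706: h=9, h2=3, slot 9 occupied -> index 12.
Insert 532: h=5, slot 5 empty -> index 5.
Insert 929: h=11, slot 11 empty -> index 11.
Table: [527, 494, —, —, 315, 532, —, —, —, 978, 707, 929, 706, —, —, 491, —]

315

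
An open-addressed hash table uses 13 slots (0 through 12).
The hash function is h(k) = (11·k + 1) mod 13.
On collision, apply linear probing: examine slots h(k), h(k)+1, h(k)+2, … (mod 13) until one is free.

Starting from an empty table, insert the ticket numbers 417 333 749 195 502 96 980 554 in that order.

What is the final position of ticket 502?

Insert 417: h=12, slot 12 empty -> index 12.
Insert 333: h=11, slot 11 empty -> index 11.
Insert 749: h=11, slots 11,12 occupied -> index 0.
Insert 195: h=1, slot 1 empty -> index 1.
Insert 502: h=11, slots 11,12,0,1 occupied -> index 2.
Insert 96: h=4, slot 4 empty -> index 4.
Insert 980: h=4, slot 4 occupied -> index 5.
Insert 554: h=11, slots 11,12,0,1,2 occupied -> index 3.
Table: [749, 195, 502, 554, 96, 980, ., ., ., ., ., 333, 417]

2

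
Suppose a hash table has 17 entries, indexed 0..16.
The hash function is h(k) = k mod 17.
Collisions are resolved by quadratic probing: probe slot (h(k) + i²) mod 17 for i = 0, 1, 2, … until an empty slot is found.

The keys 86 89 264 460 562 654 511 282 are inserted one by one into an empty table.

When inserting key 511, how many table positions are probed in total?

Insert 86: h=1, slot 1 empty => index 1.
Insert 89: h=4, slot 4 empty => index 4.
Insert 264: h=9, slot 9 empty => index 9.
Insert 460: h=1, slot 1 occupied => index 2.
Insert 562: h=1, slots 1,2 occupied => index 5.
Insert 654: h=8, slot 8 empty => index 8.
Insert 511: h=1, slots 1,2,5 occupied => index 10.
Insert 282: h=10, slot 10 occupied => index 11.
Table: [., 86, 460, ., 89, 562, ., ., 654, 264, 511, 282, ., ., ., ., .]

4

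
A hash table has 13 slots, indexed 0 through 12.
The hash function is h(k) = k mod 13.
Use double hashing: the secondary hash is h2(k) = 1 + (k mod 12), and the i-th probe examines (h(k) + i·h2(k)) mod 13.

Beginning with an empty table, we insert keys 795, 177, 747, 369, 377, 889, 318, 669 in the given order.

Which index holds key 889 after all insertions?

795 hashes to 2; slot 2 is free → place at 2.
177 hashes to 8; slot 8 is free → place at 8.
747 hashes to 6; slot 6 is free → place at 6.
369 hashes to 5; slot 5 is free → place at 5.
377 hashes to 0; slot 0 is free → place at 0.
889 hashes to 5, h2=2; 5 taken → place at 7.
318 hashes to 6, h2=7; 6,0,7 taken → place at 1.
669 hashes to 6, h2=10; 6 taken → place at 3.
Table: [377, 318, 795, 669, _, 369, 747, 889, 177, _, _, _, _]

7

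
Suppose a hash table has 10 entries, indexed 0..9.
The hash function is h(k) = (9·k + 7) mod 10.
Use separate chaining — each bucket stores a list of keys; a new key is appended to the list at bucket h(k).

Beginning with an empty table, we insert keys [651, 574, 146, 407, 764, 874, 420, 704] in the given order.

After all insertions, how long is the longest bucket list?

4

651 -> bucket 6
574 -> bucket 3
146 -> bucket 1
407 -> bucket 0
764 -> bucket 3 (collision)
874 -> bucket 3 (collision)
420 -> bucket 7
704 -> bucket 3 (collision)
Final buckets:
0: 407
1: 146
2: -
3: 574 -> 764 -> 874 -> 704
4: -
5: -
6: 651
7: 420
8: -
9: -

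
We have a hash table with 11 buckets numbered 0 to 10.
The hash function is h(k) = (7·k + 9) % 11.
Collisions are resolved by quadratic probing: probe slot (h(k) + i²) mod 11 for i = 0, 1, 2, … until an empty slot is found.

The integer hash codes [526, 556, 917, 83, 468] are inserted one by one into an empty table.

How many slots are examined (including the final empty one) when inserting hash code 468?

526 hashes to 6; slot 6 is free -> place at 6.
556 hashes to 7; slot 7 is free -> place at 7.
917 hashes to 4; slot 4 is free -> place at 4.
83 hashes to 7; 7 taken -> place at 8.
468 hashes to 7; 7,8 taken -> place at 0.
Table: [468, —, —, —, 917, —, 526, 556, 83, —, —]

3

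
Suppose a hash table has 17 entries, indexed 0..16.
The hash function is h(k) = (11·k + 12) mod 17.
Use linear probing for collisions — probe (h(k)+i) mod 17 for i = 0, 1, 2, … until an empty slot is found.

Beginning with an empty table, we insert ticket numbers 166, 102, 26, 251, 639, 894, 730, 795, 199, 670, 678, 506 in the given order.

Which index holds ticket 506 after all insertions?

11

Insert 166: h=2, slot 2 empty => index 2.
Insert 102: h=12, slot 12 empty => index 12.
Insert 26: h=9, slot 9 empty => index 9.
Insert 251: h=2, slot 2 occupied => index 3.
Insert 639: h=3, slot 3 occupied => index 4.
Insert 894: h=3, slots 3,4 occupied => index 5.
Insert 730: h=1, slot 1 empty => index 1.
Insert 795: h=2, slots 2,3,4,5 occupied => index 6.
Insert 199: h=8, slot 8 empty => index 8.
Insert 670: h=4, slots 4,5,6 occupied => index 7.
Insert 678: h=7, slots 7,8,9 occupied => index 10.
Insert 506: h=2, slots 2,3,4,5,6,7,8,9,10 occupied => index 11.
Table: [∅, 730, 166, 251, 639, 894, 795, 670, 199, 26, 678, 506, 102, ∅, ∅, ∅, ∅]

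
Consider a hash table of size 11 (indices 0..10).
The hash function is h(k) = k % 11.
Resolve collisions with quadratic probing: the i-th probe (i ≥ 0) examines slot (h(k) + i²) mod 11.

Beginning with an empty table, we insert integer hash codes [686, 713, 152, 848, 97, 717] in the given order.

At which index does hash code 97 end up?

686: h=4 => slot 4
713: h=9 => slot 9
152: h=9, probe 9,10 => slot 10
848: h=1 => slot 1
97: h=9, probe 9,10,2 => slot 2
717: h=2, probe 2,3 => slot 3
Table: [-, 848, 97, 717, 686, -, -, -, -, 713, 152]

2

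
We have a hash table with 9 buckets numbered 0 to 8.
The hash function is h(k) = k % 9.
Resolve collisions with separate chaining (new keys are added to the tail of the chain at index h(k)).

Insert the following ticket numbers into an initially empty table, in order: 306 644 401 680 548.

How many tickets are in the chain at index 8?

1

Insert 306: h=0, bucket 0 empty → new chain.
Insert 644: h=5, bucket 5 empty → new chain.
Insert 401: h=5, bucket 5 nonempty → append to chain.
Insert 680: h=5, bucket 5 nonempty → append to chain.
Insert 548: h=8, bucket 8 empty → new chain.
Final buckets:
0: 306
1: .
2: .
3: .
4: .
5: 644 -> 401 -> 680
6: .
7: .
8: 548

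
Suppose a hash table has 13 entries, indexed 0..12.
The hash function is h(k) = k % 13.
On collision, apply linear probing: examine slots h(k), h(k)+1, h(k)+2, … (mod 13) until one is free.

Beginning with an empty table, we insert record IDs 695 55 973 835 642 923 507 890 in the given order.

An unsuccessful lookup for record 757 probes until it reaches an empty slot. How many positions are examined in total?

6

695 hashes to 6; slot 6 is free → place at 6.
55 hashes to 3; slot 3 is free → place at 3.
973 hashes to 11; slot 11 is free → place at 11.
835 hashes to 3; 3 taken → place at 4.
642 hashes to 5; slot 5 is free → place at 5.
923 hashes to 0; slot 0 is free → place at 0.
507 hashes to 0; 0 taken → place at 1.
890 hashes to 6; 6 taken → place at 7.
Table: [923, 507, _, 55, 835, 642, 695, 890, _, _, _, 973, _]
Lookup 757: h=3, probe 3,4,5,6,7,8 → slot 8 empty, not found.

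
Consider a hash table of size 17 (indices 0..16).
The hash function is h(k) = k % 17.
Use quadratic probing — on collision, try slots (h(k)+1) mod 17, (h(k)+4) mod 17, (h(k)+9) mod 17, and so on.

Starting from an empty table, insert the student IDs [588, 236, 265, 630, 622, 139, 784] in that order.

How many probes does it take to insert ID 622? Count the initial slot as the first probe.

Insert 588: h=10, slot 10 empty -> index 10.
Insert 236: h=15, slot 15 empty -> index 15.
Insert 265: h=10, slot 10 occupied -> index 11.
Insert 630: h=1, slot 1 empty -> index 1.
Insert 622: h=10, slots 10,11 occupied -> index 14.
Insert 139: h=3, slot 3 empty -> index 3.
Insert 784: h=2, slot 2 empty -> index 2.
Table: [-, 630, 784, 139, -, -, -, -, -, -, 588, 265, -, -, 622, 236, -]

3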